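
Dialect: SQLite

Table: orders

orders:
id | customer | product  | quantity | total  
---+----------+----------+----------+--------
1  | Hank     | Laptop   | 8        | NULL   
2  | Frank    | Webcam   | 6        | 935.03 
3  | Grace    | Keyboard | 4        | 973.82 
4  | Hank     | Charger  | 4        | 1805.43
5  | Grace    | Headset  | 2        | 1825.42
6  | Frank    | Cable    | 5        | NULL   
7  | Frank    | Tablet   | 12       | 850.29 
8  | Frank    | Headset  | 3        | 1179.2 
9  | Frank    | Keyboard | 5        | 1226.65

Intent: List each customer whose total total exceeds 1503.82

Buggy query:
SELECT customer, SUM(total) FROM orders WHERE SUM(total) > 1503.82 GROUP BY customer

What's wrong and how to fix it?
Bug: SUM(total) is an aggregate, but WHERE filters rows before aggregation

Fix: Move the aggregate condition to a HAVING clause

Corrected query:
SELECT customer, SUM(total) FROM orders GROUP BY customer HAVING SUM(total) > 1503.82

Result:
customer | SUM(total)
---------+-----------
Frank    | 4191.17   
Grace    | 2799.24   
Hank     | 1805.43   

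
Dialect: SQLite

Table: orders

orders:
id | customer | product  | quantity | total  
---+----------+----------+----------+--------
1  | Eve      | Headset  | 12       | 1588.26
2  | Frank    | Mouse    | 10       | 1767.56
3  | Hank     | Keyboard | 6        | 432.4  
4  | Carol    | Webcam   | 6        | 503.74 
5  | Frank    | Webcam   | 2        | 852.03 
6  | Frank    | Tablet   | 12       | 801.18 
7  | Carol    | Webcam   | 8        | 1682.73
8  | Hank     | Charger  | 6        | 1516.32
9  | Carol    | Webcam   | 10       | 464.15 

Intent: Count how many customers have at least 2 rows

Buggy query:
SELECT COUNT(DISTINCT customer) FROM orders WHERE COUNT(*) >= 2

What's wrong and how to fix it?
Bug: WHERE filters individual rows, not groups, so a group-level COUNT is invalid there

Fix: Group first with HAVING COUNT(*) >= 2, then COUNT the resulting groups

Corrected query:
SELECT COUNT(*) FROM (SELECT customer FROM orders GROUP BY customer HAVING COUNT(*) >= 2)

Result:
COUNT(*)
--------
3       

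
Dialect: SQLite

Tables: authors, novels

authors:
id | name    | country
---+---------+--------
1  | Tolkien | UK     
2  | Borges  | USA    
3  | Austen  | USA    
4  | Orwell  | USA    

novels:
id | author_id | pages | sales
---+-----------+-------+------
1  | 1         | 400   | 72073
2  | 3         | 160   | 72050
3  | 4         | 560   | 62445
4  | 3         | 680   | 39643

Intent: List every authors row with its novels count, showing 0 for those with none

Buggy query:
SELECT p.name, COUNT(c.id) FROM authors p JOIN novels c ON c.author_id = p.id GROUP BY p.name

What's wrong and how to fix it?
Bug: INNER JOIN drops authors rows that have no matching novels rows

Fix: Use LEFT JOIN so parents without children still appear (COUNT(c.id) gives 0)

Corrected query:
SELECT p.name, COUNT(c.id) FROM authors p LEFT JOIN novels c ON c.author_id = p.id GROUP BY p.name

Result:
name    | COUNT(c.id)
--------+------------
Austen  | 2          
Borges  | 0          
Orwell  | 1          
Tolkien | 1          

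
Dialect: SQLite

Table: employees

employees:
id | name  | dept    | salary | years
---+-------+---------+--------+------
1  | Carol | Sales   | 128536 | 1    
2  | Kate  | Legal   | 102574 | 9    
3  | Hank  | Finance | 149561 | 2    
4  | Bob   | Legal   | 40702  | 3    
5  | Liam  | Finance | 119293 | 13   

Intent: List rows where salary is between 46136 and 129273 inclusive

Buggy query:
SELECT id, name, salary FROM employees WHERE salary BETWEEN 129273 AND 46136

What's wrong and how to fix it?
Bug: The bounds are reversed; BETWEEN a AND b requires a <= b to match anything

Fix: Swap the bounds so the smaller value comes first

Corrected query:
SELECT id, name, salary FROM employees WHERE salary BETWEEN 46136 AND 129273

Result:
id | name  | salary
---+-------+-------
1  | Carol | 128536
2  | Kate  | 102574
5  | Liam  | 119293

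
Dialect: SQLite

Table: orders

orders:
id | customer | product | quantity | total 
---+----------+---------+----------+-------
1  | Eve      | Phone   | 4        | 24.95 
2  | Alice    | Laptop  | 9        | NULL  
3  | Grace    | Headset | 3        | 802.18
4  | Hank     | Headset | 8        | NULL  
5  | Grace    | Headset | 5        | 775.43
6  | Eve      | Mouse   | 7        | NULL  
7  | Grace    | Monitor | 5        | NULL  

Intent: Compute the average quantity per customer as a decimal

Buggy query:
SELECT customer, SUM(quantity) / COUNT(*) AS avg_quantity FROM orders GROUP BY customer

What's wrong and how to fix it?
Bug: Both operands are integers, so '/' performs integer division and truncates

Fix: Multiply by 1.0 (or CAST to REAL) to force floating-point division

Corrected query:
SELECT customer, SUM(quantity) * 1.0 / COUNT(*) AS avg_quantity FROM orders GROUP BY customer

Result:
customer | avg_quantity
---------+-------------
Alice    | 9           
Eve      | 5.5         
Grace    | 4.333333    
Hank     | 8           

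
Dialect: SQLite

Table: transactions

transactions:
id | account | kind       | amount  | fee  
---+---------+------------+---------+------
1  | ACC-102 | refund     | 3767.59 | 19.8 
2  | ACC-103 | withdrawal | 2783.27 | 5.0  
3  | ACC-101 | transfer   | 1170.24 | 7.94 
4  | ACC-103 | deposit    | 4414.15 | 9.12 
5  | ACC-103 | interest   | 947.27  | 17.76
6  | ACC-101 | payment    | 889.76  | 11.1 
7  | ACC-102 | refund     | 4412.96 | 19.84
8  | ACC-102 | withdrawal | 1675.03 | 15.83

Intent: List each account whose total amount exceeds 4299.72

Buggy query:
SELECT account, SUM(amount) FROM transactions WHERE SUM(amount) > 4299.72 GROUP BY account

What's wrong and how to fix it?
Bug: Aggregate functions cannot appear in a WHERE clause

Fix: Use HAVING (which filters groups after aggregation) instead of WHERE

Corrected query:
SELECT account, SUM(amount) FROM transactions GROUP BY account HAVING SUM(amount) > 4299.72

Result:
account | SUM(amount)
--------+------------
ACC-102 | 9855.58    
ACC-103 | 8144.69    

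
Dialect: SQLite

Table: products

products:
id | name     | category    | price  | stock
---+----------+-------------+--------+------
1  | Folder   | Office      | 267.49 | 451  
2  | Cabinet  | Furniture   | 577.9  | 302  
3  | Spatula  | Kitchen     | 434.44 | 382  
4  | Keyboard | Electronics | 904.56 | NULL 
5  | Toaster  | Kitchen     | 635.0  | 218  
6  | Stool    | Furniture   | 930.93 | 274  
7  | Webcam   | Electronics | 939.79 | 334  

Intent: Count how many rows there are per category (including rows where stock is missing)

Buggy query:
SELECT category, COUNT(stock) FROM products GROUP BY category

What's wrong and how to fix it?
Bug: COUNT(column) counts non-NULL values only; rows with NULL stock aren't counted

Fix: Replace COUNT(stock) with COUNT(*)

Corrected query:
SELECT category, COUNT(*) FROM products GROUP BY category

Result:
category    | COUNT(*)
------------+---------
Electronics | 2       
Furniture   | 2       
Kitchen     | 2       
Office      | 1       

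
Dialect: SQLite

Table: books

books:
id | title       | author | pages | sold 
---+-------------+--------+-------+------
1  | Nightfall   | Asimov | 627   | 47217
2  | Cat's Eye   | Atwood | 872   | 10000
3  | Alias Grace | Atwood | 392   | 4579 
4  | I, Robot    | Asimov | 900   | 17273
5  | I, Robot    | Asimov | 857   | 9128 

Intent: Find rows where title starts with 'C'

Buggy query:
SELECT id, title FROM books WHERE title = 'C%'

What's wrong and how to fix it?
Bug: '=' compares the literal string including the % character; pattern matching needs LIKE

Fix: Use LIKE for wildcard pattern matching

Corrected query:
SELECT id, title FROM books WHERE title LIKE 'C%'

Result:
id | title    
---+----------
2  | Cat's Eye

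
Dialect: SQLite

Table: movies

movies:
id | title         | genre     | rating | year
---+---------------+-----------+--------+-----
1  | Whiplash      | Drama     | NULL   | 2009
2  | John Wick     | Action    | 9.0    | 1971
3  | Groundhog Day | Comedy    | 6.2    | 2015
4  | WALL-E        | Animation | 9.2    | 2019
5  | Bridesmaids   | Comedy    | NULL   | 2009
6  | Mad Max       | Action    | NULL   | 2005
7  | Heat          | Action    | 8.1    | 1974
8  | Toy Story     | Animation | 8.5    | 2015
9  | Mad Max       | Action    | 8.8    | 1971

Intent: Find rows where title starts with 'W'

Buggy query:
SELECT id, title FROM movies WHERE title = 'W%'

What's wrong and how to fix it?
Bug: '=' compares the literal string including the % character; pattern matching needs LIKE

Fix: Replace '=' with LIKE so 'W%' is treated as a pattern

Corrected query:
SELECT id, title FROM movies WHERE title LIKE 'W%'

Result:
id | title   
---+---------
1  | Whiplash
4  | WALL-E  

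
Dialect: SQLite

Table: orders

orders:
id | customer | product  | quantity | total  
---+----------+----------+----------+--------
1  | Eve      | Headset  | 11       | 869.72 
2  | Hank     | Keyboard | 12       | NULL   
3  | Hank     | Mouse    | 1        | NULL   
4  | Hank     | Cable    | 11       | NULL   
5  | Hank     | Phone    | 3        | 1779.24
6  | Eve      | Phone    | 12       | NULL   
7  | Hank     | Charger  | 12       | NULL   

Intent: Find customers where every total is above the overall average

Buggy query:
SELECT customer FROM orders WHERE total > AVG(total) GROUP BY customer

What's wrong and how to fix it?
Bug: WHERE evaluates per row before aggregation, so AVG() is unavailable

Fix: Compute the overall average in a scalar subquery and compare each group's MIN against it in HAVING

Corrected query:
SELECT customer FROM orders GROUP BY customer HAVING MIN(total) > (SELECT AVG(total) FROM orders)

Result:
customer
--------
Hank    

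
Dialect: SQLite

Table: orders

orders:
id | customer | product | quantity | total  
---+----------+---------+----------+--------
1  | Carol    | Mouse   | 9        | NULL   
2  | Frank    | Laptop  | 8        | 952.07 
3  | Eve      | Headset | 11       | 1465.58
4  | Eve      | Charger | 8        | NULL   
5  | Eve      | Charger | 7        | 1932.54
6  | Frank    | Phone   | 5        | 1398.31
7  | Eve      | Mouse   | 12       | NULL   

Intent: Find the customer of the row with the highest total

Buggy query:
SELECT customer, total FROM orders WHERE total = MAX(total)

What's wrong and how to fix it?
Bug: WHERE is evaluated per row; an aggregate over the whole table isn't defined there

Fix: Wrap MAX in a scalar subquery so WHERE compares against a single value

Corrected query:
SELECT customer, total FROM orders WHERE total = (SELECT MAX(total) FROM orders)

Result:
customer | total  
---------+--------
Eve      | 1932.54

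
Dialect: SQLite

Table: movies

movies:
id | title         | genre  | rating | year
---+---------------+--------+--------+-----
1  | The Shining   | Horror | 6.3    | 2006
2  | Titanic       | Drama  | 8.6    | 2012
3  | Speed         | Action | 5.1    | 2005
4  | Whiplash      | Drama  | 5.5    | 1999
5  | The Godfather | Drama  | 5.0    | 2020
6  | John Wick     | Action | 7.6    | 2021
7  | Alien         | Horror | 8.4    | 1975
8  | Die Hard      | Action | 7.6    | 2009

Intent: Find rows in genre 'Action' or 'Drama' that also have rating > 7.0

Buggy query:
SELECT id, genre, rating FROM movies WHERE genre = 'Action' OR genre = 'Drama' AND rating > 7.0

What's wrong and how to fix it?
Bug: Without parentheses, AND is evaluated before OR, so the rating filter only applies to the 'Drama' branch

Fix: Add parentheses around the OR so the AND applies to both alternatives

Corrected query:
SELECT id, genre, rating FROM movies WHERE (genre = 'Action' OR genre = 'Drama') AND rating > 7.0

Result:
id | genre  | rating
---+--------+-------
2  | Drama  | 8.6   
6  | Action | 7.6   
8  | Action | 7.6   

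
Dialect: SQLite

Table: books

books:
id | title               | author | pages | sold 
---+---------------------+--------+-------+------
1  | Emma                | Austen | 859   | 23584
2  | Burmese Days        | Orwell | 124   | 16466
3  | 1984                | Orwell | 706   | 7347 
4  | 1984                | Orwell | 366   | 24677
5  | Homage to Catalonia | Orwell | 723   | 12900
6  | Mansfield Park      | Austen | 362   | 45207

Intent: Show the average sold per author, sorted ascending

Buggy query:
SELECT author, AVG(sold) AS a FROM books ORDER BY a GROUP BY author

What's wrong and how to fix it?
Bug: GROUP BY must precede ORDER BY

Fix: Reorder: SELECT … FROM … GROUP BY … ORDER BY …

Corrected query:
SELECT author, AVG(sold) AS a FROM books GROUP BY author ORDER BY a

Result:
author | a      
-------+--------
Orwell | 15347.5
Austen | 34395.5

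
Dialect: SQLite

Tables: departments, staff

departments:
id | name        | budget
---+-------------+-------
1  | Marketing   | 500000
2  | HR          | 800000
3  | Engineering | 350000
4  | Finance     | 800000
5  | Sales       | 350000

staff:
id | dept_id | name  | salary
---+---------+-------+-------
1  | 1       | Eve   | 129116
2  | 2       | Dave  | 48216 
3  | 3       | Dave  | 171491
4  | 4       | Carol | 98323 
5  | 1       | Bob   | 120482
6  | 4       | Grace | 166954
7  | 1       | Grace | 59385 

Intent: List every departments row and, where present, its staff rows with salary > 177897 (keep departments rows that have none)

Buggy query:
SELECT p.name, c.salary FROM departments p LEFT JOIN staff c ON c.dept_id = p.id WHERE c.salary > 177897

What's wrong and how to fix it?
Bug: Filtering c.salary in WHERE discards the NULL rows produced by LEFT JOIN, turning it into an inner join

Fix: Move the right-table condition into the ON clause so unmatched parents are kept

Corrected query:
SELECT p.name, c.salary FROM departments p LEFT JOIN staff c ON c.dept_id = p.id AND c.salary > 177897

Result:
name        | salary
------------+-------
Marketing   | NULL  
HR          | NULL  
Engineering | NULL  
Finance     | NULL  
Sales       | NULL  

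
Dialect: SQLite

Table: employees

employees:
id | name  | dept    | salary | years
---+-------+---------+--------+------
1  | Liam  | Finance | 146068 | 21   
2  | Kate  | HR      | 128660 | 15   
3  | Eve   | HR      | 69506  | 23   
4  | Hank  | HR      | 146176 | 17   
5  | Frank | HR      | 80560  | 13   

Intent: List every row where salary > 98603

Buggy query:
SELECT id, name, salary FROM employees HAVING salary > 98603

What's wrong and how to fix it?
Bug: This is a non-aggregate query (no GROUP BY, no aggregates), so in SQLite the HAVING clause is invalid here; a row-level condition belongs in WHERE

Fix: Use WHERE for row-level filtering

Corrected query:
SELECT id, name, salary FROM employees WHERE salary > 98603

Result:
id | name | salary
---+------+-------
1  | Liam | 146068
2  | Kate | 128660
4  | Hank | 146176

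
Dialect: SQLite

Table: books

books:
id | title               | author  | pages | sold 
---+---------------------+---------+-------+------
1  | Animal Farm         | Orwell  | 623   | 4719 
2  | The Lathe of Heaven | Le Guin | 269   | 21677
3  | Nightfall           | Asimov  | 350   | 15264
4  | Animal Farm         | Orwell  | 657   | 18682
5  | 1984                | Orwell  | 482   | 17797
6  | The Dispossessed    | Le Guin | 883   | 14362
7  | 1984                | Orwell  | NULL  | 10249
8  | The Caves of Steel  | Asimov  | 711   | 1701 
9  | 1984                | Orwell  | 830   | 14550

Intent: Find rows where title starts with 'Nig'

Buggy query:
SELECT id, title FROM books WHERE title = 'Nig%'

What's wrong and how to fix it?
Bug: '=' compares the literal string including the % character; pattern matching needs LIKE

Fix: Use LIKE for wildcard pattern matching

Corrected query:
SELECT id, title FROM books WHERE title LIKE 'Nig%'

Result:
id | title    
---+----------
3  | Nightfall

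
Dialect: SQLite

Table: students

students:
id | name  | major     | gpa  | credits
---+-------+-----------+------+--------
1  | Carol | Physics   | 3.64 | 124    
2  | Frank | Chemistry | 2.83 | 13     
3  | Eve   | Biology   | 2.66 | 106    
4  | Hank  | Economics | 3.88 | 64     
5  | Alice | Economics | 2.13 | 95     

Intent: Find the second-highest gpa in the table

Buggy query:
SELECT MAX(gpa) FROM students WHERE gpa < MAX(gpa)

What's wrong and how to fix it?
Bug: MAX(gpa) on the right of the comparison is an aggregate-in-WHERE error

Fix: Compute the overall MAX in a subquery, then take MAX of rows below it

Corrected query:
SELECT MAX(gpa) FROM students WHERE gpa < (SELECT MAX(gpa) FROM students)

Result:
MAX(gpa)
--------
3.64    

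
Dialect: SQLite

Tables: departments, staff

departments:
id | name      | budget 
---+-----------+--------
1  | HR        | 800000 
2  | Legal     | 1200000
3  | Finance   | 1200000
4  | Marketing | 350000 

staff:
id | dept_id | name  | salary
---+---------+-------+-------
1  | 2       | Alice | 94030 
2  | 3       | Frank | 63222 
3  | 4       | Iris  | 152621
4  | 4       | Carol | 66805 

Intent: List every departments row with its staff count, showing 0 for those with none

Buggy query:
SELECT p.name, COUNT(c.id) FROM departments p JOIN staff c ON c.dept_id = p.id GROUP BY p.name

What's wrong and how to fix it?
Bug: An inner join excludes parents with zero children

Fix: Use LEFT JOIN so parents without children still appear (COUNT(c.id) gives 0)

Corrected query:
SELECT p.name, COUNT(c.id) FROM departments p LEFT JOIN staff c ON c.dept_id = p.id GROUP BY p.name

Result:
name      | COUNT(c.id)
----------+------------
Finance   | 1          
HR        | 0          
Legal     | 1          
Marketing | 2          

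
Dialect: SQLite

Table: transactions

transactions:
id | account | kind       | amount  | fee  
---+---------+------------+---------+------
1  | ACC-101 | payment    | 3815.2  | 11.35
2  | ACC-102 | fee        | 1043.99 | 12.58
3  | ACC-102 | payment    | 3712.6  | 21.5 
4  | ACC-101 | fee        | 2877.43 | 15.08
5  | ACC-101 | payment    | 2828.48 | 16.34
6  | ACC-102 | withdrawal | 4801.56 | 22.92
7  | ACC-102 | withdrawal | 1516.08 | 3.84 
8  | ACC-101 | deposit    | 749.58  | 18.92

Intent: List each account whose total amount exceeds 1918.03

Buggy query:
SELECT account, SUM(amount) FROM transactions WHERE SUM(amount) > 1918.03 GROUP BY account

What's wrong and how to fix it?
Bug: Aggregate functions cannot appear in a WHERE clause

Fix: Move the aggregate condition to a HAVING clause

Corrected query:
SELECT account, SUM(amount) FROM transactions GROUP BY account HAVING SUM(amount) > 1918.03

Result:
account | SUM(amount)
--------+------------
ACC-101 | 10270.69   
ACC-102 | 11074.23   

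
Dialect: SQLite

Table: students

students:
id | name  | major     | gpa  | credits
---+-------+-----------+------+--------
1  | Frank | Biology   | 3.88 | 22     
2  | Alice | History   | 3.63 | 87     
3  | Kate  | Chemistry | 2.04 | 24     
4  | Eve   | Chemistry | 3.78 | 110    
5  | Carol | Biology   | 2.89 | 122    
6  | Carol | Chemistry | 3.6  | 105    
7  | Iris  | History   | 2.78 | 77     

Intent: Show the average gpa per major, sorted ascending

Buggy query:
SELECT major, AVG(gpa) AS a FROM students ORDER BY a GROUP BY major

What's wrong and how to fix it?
Bug: GROUP BY must precede ORDER BY

Fix: Reorder: SELECT … FROM … GROUP BY … ORDER BY …

Corrected query:
SELECT major, AVG(gpa) AS a FROM students GROUP BY major ORDER BY a

Result:
major     | a    
----------+------
Chemistry | 3.14 
History   | 3.205
Biology   | 3.385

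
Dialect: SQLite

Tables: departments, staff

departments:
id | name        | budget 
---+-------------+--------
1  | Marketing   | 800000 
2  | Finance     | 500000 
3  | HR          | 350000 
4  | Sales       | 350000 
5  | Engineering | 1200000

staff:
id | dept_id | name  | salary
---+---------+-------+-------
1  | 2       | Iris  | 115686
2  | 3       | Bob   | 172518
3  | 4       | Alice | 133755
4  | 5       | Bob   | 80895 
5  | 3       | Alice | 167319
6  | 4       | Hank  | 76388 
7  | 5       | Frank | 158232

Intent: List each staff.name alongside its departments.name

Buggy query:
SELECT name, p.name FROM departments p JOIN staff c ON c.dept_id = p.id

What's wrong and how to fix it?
Bug: 'name' exists in both joined tables, so the database can't tell which one is meant

Fix: Qualify the column with its table alias (c.name)

Corrected query:
SELECT c.name, p.name FROM departments p JOIN staff c ON c.dept_id = p.id

Result:
name  | name       
------+------------
Iris  | Finance    
Bob   | HR         
Alice | Sales      
Bob   | Engineering
Alice | HR         
Hank  | Sales      
Frank | Engineering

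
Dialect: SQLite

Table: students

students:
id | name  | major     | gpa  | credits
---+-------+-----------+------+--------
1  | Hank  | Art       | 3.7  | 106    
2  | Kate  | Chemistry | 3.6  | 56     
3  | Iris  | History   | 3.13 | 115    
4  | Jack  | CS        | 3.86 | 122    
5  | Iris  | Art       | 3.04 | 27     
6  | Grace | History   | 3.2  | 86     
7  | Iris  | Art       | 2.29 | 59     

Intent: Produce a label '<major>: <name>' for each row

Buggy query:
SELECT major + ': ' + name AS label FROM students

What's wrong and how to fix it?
Bug: '+' is numeric addition; on text columns SQLite converts them to 0 instead of concatenating

Fix: Use the || operator for string concatenation

Corrected query:
SELECT major || ': ' || name AS label FROM students

Result:
label          
---------------
Art: Hank      
Chemistry: Kate
History: Iris  
CS: Jack       
Art: Iris      
History: Grace 
Art: Iris      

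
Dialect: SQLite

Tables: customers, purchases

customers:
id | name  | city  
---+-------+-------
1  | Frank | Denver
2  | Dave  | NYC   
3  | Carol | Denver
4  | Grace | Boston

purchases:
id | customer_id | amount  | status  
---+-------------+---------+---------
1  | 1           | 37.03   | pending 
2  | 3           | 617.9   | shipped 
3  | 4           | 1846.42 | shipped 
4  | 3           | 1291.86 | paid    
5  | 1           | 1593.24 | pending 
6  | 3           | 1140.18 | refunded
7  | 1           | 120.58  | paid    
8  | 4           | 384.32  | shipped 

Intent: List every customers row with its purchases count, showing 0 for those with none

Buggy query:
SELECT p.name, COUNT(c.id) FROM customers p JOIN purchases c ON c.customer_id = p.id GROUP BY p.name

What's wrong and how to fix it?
Bug: INNER JOIN drops customers rows that have no matching purchases rows

Fix: Use LEFT JOIN so parents without children still appear (COUNT(c.id) gives 0)

Corrected query:
SELECT p.name, COUNT(c.id) FROM customers p LEFT JOIN purchases c ON c.customer_id = p.id GROUP BY p.name

Result:
name  | COUNT(c.id)
------+------------
Carol | 3          
Dave  | 0          
Frank | 3          
Grace | 2          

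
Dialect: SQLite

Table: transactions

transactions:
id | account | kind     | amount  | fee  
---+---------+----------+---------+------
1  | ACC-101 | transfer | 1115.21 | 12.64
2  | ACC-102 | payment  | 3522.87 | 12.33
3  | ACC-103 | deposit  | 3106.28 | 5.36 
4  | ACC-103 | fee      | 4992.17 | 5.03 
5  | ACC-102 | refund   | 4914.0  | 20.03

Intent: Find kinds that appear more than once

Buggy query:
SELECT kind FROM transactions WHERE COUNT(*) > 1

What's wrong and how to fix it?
Bug: WHERE can't reference COUNT(*); aggregates are computed after WHERE

Fix: GROUP BY kind, then filter groups with HAVING COUNT(*) > 1

Corrected query:
SELECT kind FROM transactions GROUP BY kind HAVING COUNT(*) > 1

Result:
(no rows)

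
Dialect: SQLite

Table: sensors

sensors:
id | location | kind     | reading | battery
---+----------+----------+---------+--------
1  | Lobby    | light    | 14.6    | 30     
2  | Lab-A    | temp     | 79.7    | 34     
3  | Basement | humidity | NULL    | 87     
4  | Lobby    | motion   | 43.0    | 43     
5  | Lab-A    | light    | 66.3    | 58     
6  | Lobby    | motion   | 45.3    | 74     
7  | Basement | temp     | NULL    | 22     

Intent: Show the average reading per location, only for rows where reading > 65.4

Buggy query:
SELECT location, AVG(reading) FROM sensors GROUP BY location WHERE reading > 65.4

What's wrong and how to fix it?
Bug: WHERE cannot follow GROUP BY

Fix: Place WHERE between FROM and GROUP BY

Corrected query:
SELECT location, AVG(reading) FROM sensors WHERE reading > 65.4 GROUP BY location

Result:
location | AVG(reading)
---------+-------------
Lab-A    | 73          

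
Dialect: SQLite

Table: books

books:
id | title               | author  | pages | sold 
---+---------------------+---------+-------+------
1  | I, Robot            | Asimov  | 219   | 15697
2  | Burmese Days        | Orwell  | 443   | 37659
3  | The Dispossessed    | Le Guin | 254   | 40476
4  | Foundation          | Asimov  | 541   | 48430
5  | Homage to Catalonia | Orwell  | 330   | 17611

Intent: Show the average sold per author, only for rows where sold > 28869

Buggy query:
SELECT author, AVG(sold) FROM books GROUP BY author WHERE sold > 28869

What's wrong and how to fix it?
Bug: WHERE cannot follow GROUP BY

Fix: Place WHERE between FROM and GROUP BY

Corrected query:
SELECT author, AVG(sold) FROM books WHERE sold > 28869 GROUP BY author

Result:
author  | AVG(sold)
--------+----------
Asimov  | 48430    
Le Guin | 40476    
Orwell  | 37659    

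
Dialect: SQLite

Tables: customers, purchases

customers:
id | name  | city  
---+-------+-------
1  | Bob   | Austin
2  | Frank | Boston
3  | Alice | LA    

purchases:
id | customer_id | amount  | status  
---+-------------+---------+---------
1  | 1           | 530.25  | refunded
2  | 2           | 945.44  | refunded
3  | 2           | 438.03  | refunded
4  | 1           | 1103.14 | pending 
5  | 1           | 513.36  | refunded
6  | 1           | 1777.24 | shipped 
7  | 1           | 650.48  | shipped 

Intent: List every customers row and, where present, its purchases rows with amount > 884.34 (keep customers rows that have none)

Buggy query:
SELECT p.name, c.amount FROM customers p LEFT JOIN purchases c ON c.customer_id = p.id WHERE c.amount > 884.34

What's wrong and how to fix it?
Bug: A WHERE condition on the right-hand table after LEFT JOIN drops unmatched parents

Fix: Put 'c.amount > 884.34' in the JOIN's ON clause instead of WHERE

Corrected query:
SELECT p.name, c.amount FROM customers p LEFT JOIN purchases c ON c.customer_id = p.id AND c.amount > 884.34

Result:
name  | amount 
------+--------
Bob   | 1103.14
Bob   | 1777.24
Frank | 945.44 
Alice | NULL   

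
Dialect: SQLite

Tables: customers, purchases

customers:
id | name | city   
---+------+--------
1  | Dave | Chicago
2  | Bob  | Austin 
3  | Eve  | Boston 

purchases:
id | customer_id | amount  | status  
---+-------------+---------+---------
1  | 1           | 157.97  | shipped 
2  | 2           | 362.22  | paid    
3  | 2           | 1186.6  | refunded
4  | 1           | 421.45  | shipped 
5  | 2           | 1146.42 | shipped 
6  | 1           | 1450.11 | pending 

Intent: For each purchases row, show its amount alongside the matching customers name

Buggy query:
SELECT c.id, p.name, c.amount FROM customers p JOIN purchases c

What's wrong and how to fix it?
Bug: Missing join condition: each purchases row is matched to all customers rows instead of just its own

Fix: Add ON c.customer_id = p.id to the JOIN

Corrected query:
SELECT c.id, p.name, c.amount FROM customers p JOIN purchases c ON c.customer_id = p.id

Result:
id | name | amount 
---+------+--------
1  | Dave | 157.97 
2  | Bob  | 362.22 
3  | Bob  | 1186.6 
4  | Dave | 421.45 
5  | Bob  | 1146.42
6  | Dave | 1450.11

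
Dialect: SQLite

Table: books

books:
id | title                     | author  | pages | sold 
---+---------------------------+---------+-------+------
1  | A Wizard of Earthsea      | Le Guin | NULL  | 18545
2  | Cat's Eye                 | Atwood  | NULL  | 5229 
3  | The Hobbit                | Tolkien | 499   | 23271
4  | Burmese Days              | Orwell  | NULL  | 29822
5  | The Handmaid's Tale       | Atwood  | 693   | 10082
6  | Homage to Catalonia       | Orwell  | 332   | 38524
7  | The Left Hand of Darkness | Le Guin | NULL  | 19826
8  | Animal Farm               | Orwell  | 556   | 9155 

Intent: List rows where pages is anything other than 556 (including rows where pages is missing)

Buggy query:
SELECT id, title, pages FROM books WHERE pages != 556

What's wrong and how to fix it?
Bug: 'pages != 556' is unknown when pages is NULL, so NULL rows are silently excluded

Fix: Add an explicit OR pages IS NULL to include the missing-value rows

Corrected query:
SELECT id, title, pages FROM books WHERE pages != 556 OR pages IS NULL

Result:
id | title                     | pages
---+---------------------------+------
1  | A Wizard of Earthsea      | NULL 
2  | Cat's Eye                 | NULL 
3  | The Hobbit                | 499  
4  | Burmese Days              | NULL 
5  | The Handmaid's Tale       | 693  
6  | Homage to Catalonia       | 332  
7  | The Left Hand of Darkness | NULL 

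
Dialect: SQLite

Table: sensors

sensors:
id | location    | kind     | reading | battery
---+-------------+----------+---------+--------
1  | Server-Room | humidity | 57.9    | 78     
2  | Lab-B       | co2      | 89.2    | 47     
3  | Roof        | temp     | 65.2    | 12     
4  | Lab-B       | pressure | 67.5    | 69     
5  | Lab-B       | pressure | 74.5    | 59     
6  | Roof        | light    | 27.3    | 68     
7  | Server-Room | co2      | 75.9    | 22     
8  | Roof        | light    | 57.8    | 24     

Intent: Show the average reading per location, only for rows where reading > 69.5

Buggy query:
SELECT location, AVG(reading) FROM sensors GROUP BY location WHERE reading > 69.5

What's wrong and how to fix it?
Bug: WHERE cannot follow GROUP BY

Fix: Move the WHERE clause before GROUP BY

Corrected query:
SELECT location, AVG(reading) FROM sensors WHERE reading > 69.5 GROUP BY location

Result:
location    | AVG(reading)
------------+-------------
Lab-B       | 81.85       
Server-Room | 75.9        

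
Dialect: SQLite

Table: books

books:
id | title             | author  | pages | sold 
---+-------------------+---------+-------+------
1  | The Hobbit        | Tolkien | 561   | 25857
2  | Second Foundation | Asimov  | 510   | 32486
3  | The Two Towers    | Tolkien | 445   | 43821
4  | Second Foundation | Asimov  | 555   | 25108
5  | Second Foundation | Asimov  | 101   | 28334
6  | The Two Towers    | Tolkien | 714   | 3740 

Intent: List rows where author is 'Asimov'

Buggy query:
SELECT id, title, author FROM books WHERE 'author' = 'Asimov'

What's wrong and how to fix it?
Bug: Single quotes denote string literals in SQL; the column name is being compared as a constant string

Fix: Remove the quotes around the column name (or use double quotes for an identifier)

Corrected query:
SELECT id, title, author FROM books WHERE author = 'Asimov'

Result:
id | title             | author
---+-------------------+-------
2  | Second Foundation | Asimov
4  | Second Foundation | Asimov
5  | Second Foundation | Asimov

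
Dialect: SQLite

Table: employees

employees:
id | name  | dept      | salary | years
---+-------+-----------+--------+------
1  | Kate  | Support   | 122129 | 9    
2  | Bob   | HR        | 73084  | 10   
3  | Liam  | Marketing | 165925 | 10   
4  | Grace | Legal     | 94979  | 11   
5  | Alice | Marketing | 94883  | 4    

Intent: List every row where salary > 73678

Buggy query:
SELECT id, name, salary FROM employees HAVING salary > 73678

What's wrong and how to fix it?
Bug: This is a non-aggregate query (no GROUP BY, no aggregates), so in SQLite the HAVING clause is invalid here; a row-level condition belongs in WHERE

Fix: Replace HAVING with WHERE since the condition applies to individual rows

Corrected query:
SELECT id, name, salary FROM employees WHERE salary > 73678

Result:
id | name  | salary
---+-------+-------
1  | Kate  | 122129
3  | Liam  | 165925
4  | Grace | 94979 
5  | Alice | 94883 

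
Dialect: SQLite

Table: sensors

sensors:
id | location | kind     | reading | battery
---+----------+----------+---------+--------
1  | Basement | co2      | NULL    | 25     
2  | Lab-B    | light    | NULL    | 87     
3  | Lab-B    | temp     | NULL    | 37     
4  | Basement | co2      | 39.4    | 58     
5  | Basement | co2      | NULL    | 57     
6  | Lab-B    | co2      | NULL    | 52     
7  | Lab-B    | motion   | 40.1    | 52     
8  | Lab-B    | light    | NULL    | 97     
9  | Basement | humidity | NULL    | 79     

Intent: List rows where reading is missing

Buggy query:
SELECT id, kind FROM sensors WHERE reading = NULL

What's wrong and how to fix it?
Bug: Comparing to NULL with '=' never matches; NULL = NULL is unknown, not true

Fix: Replace '= NULL' with 'IS NULL'

Corrected query:
SELECT id, kind FROM sensors WHERE reading IS NULL

Result:
id | kind    
---+---------
1  | co2     
2  | light   
3  | temp    
5  | co2     
6  | co2     
8  | light   
9  | humidity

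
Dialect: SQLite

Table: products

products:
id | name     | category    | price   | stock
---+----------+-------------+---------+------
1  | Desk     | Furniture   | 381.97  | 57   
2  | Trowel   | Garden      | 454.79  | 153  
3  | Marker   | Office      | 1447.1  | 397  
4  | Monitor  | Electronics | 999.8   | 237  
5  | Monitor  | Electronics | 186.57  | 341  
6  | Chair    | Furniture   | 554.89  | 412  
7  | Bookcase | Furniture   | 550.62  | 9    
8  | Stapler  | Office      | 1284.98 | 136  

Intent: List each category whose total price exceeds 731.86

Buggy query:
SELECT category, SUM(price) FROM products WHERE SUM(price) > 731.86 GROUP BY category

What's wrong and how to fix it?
Bug: SUM(price) is an aggregate, but WHERE filters rows before aggregation

Fix: Move the aggregate condition to a HAVING clause

Corrected query:
SELECT category, SUM(price) FROM products GROUP BY category HAVING SUM(price) > 731.86

Result:
category    | SUM(price)
------------+-----------
Electronics | 1186.37   
Furniture   | 1487.48   
Office      | 2732.08   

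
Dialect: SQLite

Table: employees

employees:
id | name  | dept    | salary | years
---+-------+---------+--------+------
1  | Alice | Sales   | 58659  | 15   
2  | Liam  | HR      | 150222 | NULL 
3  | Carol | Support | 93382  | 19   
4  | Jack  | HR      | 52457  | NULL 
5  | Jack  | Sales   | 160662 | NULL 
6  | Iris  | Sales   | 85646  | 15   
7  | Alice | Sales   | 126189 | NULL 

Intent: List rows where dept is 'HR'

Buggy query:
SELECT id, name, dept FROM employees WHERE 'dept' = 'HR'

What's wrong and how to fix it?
Bug: 'dept' in single quotes is a string literal, not the column; the comparison is literal-vs-literal and never true

Fix: Reference the column as dept without single quotes

Corrected query:
SELECT id, name, dept FROM employees WHERE dept = 'HR'

Result:
id | name | dept
---+------+-----
2  | Liam | HR  
4  | Jack | HR  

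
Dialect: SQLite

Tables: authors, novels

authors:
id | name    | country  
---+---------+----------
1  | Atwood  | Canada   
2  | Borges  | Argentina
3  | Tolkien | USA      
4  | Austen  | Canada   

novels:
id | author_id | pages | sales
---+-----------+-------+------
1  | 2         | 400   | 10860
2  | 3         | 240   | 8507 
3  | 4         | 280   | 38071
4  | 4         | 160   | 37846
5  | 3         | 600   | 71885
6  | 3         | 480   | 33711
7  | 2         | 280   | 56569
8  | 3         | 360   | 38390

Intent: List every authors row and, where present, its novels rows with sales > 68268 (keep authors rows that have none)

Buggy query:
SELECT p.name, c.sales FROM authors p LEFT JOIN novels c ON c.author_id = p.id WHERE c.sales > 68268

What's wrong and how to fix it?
Bug: A WHERE condition on the right-hand table after LEFT JOIN drops unmatched parents

Fix: Move the right-table condition into the ON clause so unmatched parents are kept

Corrected query:
SELECT p.name, c.sales FROM authors p LEFT JOIN novels c ON c.author_id = p.id AND c.sales > 68268

Result:
name    | sales
--------+------
Atwood  | NULL 
Borges  | NULL 
Tolkien | 71885
Austen  | NULL 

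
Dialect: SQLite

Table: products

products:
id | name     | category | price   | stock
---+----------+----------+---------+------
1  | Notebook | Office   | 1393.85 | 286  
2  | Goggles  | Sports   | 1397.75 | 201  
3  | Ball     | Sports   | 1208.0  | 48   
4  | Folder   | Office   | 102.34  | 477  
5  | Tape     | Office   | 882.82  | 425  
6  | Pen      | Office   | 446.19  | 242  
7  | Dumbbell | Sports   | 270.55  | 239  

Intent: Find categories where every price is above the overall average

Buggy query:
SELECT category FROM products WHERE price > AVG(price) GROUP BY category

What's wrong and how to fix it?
Bug: WHERE evaluates per row before aggregation, so AVG() is unavailable

Fix: Compute the overall average in a scalar subquery and compare each group's MIN against it in HAVING

Corrected query:
SELECT category FROM products GROUP BY category HAVING MIN(price) > (SELECT AVG(price) FROM products)

Result:
(no rows)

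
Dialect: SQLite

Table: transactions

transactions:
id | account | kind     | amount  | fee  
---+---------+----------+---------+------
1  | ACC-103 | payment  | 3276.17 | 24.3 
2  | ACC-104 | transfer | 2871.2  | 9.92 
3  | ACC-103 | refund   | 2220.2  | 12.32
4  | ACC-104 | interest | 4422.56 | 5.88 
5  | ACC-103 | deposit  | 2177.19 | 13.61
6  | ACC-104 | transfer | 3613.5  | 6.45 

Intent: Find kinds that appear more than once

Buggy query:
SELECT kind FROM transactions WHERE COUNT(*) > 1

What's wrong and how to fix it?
Bug: WHERE can't reference COUNT(*); aggregates are computed after WHERE

Fix: Group first, then use HAVING for the count condition

Corrected query:
SELECT kind FROM transactions GROUP BY kind HAVING COUNT(*) > 1

Result:
kind    
--------
transfer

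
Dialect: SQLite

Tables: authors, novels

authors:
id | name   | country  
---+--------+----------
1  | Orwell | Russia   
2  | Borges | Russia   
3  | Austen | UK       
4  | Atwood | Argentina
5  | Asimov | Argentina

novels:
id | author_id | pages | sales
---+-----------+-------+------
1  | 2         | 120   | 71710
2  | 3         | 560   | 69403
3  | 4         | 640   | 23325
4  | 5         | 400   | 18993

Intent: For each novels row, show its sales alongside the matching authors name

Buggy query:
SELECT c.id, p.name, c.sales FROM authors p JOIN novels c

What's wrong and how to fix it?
Bug: JOIN with no ON clause produces a cartesian product; every novels row pairs with every authors row

Fix: Add ON c.author_id = p.id to the JOIN

Corrected query:
SELECT c.id, p.name, c.sales FROM authors p JOIN novels c ON c.author_id = p.id

Result:
id | name   | sales
---+--------+------
1  | Borges | 71710
2  | Austen | 69403
3  | Atwood | 23325
4  | Asimov | 18993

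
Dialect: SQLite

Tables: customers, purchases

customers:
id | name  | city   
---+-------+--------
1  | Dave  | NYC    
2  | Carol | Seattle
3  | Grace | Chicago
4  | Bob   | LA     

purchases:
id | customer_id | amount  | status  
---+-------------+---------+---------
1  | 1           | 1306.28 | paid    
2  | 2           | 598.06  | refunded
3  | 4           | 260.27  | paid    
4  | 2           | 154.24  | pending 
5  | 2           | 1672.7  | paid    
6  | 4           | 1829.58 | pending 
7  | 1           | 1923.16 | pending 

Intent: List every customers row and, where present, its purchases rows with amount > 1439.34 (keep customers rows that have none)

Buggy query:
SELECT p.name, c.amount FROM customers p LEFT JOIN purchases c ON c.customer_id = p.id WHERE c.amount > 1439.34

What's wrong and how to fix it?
Bug: Filtering c.amount in WHERE discards the NULL rows produced by LEFT JOIN, turning it into an inner join

Fix: Move the right-table condition into the ON clause so unmatched parents are kept

Corrected query:
SELECT p.name, c.amount FROM customers p LEFT JOIN purchases c ON c.customer_id = p.id AND c.amount > 1439.34

Result:
name  | amount 
------+--------
Dave  | 1923.16
Carol | 1672.7 
Grace | NULL   
Bob   | 1829.58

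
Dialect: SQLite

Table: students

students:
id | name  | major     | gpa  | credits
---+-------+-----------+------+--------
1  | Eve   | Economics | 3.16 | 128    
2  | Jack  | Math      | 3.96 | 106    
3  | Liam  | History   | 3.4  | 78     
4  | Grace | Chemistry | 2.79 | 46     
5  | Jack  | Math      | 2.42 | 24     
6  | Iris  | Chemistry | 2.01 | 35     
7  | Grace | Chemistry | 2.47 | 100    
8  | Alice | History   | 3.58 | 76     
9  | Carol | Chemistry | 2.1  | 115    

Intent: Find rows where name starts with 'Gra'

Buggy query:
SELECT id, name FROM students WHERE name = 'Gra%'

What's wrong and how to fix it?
Bug: '=' compares the literal string including the % character; pattern matching needs LIKE

Fix: Use LIKE for wildcard pattern matching

Corrected query:
SELECT id, name FROM students WHERE name LIKE 'Gra%'

Result:
id | name 
---+------
4  | Grace
7  | Grace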